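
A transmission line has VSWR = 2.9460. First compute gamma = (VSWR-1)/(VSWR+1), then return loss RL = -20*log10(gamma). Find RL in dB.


gamma = (2.9460 - 1) / (2.9460 + 1) = 0.4931576
RL = -20 * log10(0.4931576) = 6.140 dB

6.140 dB


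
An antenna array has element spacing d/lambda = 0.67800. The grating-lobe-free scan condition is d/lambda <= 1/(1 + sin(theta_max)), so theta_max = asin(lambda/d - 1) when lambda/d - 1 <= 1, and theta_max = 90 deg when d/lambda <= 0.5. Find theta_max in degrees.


lambda/d - 1 = 1/0.67800 - 1 = 0.4749263
theta_max = asin(0.4749263) = 28.35 deg

28.35 deg


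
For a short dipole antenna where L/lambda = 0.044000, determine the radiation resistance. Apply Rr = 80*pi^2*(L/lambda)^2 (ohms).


Rr = 80 * pi^2 * (0.044000)^2 = 80 * 9.869604 * 1.936000e-03 = 1.529 ohm

1.529 ohm


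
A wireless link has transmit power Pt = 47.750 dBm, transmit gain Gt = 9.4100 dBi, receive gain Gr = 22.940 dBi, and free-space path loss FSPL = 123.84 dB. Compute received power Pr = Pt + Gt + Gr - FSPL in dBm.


Pr = 47.750 + 9.4100 + 22.940 - 123.84 = -43.74 dBm

-43.74 dBm


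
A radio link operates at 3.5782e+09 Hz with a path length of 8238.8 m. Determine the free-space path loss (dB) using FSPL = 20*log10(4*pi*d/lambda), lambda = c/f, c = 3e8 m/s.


lambda = c / f = 3.0000e+08 / 3.5782e+09 = 0.08384104 m
FSPL = 20 * log10(4*pi*8238.8/0.08384104) = 121.8 dB

121.8 dB


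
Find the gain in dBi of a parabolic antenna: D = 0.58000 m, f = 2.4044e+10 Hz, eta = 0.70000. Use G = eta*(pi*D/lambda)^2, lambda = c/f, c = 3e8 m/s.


lambda = c / f = 3.0000e+08 / 2.4044e+10 = 0.01247713 m
G_linear = 0.70000 * (pi * 0.58000 / 0.01247713)^2 = 14928.78
G_dBi = 10 * log10(14928.78) = 41.74 dBi

41.74 dBi


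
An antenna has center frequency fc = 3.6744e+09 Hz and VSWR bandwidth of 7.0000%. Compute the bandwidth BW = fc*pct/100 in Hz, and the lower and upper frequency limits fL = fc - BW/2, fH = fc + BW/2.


BW = 3.6744e+09 * 7.0000/100 = 2.572080e+08 Hz
fL = 3.6744e+09 - 2.572080e+08/2 = 3.546e+09 Hz
fH = 3.6744e+09 + 2.572080e+08/2 = 3.803e+09 Hz

BW=2.572e+08 Hz, fL=3.546e+09 Hz, fH=3.803e+09 Hz


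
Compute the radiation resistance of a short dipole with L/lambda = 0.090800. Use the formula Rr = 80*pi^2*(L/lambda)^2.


Rr = 80 * pi^2 * (0.090800)^2 = 80 * 9.869604 * 8.244640e-03 = 6.510 ohm

6.510 ohm


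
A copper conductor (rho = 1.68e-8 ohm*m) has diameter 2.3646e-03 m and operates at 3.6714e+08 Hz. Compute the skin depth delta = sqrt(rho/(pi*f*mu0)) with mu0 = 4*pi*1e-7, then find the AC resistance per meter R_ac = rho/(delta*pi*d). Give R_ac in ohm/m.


delta = sqrt(1.68e-8 / (pi * 3.6714e+08 * 4*pi*1e-7)) = 3.404544e-06 m
R_ac = 1.68e-8 / (3.404544e-06 * pi * 2.3646e-03) = 0.6643 ohm/m

0.6643 ohm/m


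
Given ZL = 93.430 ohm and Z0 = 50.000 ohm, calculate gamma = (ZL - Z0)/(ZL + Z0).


gamma = (93.430 - 50.000) / (93.430 + 50.000) = 0.3028

0.3028


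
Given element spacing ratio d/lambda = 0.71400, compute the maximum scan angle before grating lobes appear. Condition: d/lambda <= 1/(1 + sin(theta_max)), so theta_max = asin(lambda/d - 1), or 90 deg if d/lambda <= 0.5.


lambda/d - 1 = 1/0.71400 - 1 = 0.4005602
theta_max = asin(0.4005602) = 23.61 deg

23.61 deg


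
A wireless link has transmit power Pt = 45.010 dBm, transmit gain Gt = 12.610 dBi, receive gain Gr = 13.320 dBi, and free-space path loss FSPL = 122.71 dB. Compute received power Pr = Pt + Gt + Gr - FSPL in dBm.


Pr = 45.010 + 12.610 + 13.320 - 122.71 = -51.77 dBm

-51.77 dBm


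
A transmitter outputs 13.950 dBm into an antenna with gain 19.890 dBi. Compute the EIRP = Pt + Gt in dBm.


EIRP = Pt + Gt = 13.950 + 19.890 = 33.84 dBm

33.84 dBm


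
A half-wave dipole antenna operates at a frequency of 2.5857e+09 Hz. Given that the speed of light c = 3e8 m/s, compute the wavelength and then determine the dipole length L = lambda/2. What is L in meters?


lambda = c / f = 3.0000e+08 / 2.5857e+09 = 0.1160227 m
L = lambda / 2 = 0.1160227 / 2 = 0.05801 m

0.05801 m


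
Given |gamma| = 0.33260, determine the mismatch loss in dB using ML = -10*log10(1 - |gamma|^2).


ML = -10 * log10(1 - 0.33260^2) = -10 * log10(0.88937724) = 0.5091 dB

0.5091 dB


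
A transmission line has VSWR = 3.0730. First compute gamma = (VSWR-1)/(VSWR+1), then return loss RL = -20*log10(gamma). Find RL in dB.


gamma = (3.0730 - 1) / (3.0730 + 1) = 0.5089615
RL = -20 * log10(0.5089615) = 5.866 dB

5.866 dB


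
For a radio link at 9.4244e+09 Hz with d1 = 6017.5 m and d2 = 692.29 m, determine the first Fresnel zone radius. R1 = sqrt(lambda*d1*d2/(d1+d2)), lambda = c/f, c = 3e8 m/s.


lambda = c / f = 3.0000e+08 / 9.4244e+09 = 0.03183227 m
R1 = sqrt(0.03183227 * 6017.5 * 692.29 / (6017.5 + 692.29)) = 4.446 m

4.446 m


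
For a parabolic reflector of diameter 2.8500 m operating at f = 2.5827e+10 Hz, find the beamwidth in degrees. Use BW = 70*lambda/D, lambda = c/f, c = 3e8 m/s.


lambda = c / f = 3.0000e+08 / 2.5827e+10 = 0.01161575 m
BW = 70 * 0.01161575 / 2.8500 = 0.2853 deg

0.2853 deg


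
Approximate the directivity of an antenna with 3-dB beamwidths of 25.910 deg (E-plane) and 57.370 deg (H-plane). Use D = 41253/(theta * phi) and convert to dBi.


D_linear = 41253 / (25.910 * 57.370) = 27.75257
D_dBi = 10 * log10(27.75257) = 14.43 dBi

14.43 dBi


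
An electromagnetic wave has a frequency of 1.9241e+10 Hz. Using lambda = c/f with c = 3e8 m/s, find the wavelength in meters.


lambda = c / f = 3.0000e+08 / 1.9241e+10 = 0.01559 m

0.01559 m


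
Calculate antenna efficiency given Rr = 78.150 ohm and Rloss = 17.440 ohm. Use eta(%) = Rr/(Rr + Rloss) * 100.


eta = 78.150 / (78.150 + 17.440) * 100 = 81.76%

81.76%


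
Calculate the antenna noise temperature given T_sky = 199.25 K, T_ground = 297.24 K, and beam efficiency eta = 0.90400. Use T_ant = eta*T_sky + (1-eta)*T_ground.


T_ant = 0.90400 * 199.25 + (1 - 0.90400) * 297.24 = 208.7 K

208.7 K


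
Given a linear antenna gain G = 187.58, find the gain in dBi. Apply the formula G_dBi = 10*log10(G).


G_dBi = 10 * log10(187.58) = 22.73 dBi

22.73 dBi


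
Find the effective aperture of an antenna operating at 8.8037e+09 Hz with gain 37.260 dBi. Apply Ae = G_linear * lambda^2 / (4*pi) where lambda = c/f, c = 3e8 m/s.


lambda = c / f = 3.0000e+08 / 8.8037e+09 = 0.03407658 m
G_linear = 10^(37.260/10) = 5321.083
Ae = G_linear * lambda^2 / (4*pi) = 5321.083 * 0.03407658^2 / (4*pi) = 0.4917 m^2

0.4917 m^2


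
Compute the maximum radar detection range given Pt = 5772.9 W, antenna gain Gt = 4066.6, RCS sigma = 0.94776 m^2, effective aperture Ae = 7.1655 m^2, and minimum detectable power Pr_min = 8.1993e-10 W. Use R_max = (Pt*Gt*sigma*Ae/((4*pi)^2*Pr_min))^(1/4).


R^4 = 5772.9*4066.6*0.94776*7.1655 / ((4*pi)^2 * 8.1993e-10) = 1.231328e+15
R_max = 1.231328e+15^0.25 = 5924 m

5924 m


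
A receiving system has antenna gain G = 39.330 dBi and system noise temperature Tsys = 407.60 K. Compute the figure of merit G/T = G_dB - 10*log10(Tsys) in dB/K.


G/T = 39.330 - 10*log10(407.60) = 39.330 - 26.10234 = 13.23 dB/K

13.23 dB/K


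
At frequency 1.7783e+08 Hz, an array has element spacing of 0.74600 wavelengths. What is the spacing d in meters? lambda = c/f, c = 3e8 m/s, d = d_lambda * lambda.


lambda = c / f = 3.0000e+08 / 1.7783e+08 = 1.687004 m
d = 0.74600 * 1.687004 = 1.259 m

1.259 m


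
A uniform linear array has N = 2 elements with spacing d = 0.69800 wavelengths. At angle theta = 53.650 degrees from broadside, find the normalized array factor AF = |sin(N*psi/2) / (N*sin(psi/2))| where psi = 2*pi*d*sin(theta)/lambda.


psi = 2*pi*0.69800*sin(53.650 deg) = 3.532263 rad
AF = |sin(2*3.532263/2) / (2*sin(3.532263/2))| = 0.1941

0.1941


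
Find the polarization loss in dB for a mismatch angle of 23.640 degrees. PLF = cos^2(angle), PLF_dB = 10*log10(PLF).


PLF_linear = cos^2(23.640 deg) = 0.8392081
PLF_dB = 10 * log10(0.8392081) = -0.7613 dB

-0.7613 dB


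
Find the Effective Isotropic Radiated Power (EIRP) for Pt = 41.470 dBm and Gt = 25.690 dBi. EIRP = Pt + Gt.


EIRP = Pt + Gt = 41.470 + 25.690 = 67.16 dBm

67.16 dBm


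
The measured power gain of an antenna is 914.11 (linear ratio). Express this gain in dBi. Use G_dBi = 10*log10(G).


G_dBi = 10 * log10(914.11) = 29.61 dBi

29.61 dBi


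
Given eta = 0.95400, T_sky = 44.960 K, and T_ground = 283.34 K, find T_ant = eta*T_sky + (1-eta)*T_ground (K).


T_ant = 0.95400 * 44.960 + (1 - 0.95400) * 283.34 = 55.93 K

55.93 K


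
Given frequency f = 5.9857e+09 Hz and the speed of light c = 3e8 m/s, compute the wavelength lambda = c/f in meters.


lambda = c / f = 3.0000e+08 / 5.9857e+09 = 0.05012 m

0.05012 m


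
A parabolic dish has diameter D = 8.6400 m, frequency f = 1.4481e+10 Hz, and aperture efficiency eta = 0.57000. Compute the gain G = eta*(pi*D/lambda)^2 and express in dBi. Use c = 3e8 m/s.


lambda = c / f = 3.0000e+08 / 1.4481e+10 = 0.02071680 m
G_linear = 0.57000 * (pi * 8.6400 / 0.02071680)^2 = 978490.8
G_dBi = 10 * log10(978490.8) = 59.91 dBi

59.91 dBi


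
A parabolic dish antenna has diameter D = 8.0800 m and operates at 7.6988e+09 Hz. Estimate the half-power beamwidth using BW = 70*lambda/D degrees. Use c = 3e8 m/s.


lambda = c / f = 3.0000e+08 / 7.6988e+09 = 0.03896711 m
BW = 70 * 0.03896711 / 8.0800 = 0.3376 deg

0.3376 deg


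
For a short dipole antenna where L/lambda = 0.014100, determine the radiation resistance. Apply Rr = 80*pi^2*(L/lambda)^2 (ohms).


Rr = 80 * pi^2 * (0.014100)^2 = 80 * 9.869604 * 1.988100e-04 = 0.1570 ohm

0.1570 ohm


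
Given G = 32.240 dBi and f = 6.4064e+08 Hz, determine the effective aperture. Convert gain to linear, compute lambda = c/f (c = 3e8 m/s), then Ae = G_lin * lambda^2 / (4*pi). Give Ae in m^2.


lambda = c / f = 3.0000e+08 / 6.4064e+08 = 0.4682817 m
G_linear = 10^(32.240/10) = 1674.943
Ae = G_linear * lambda^2 / (4*pi) = 1674.943 * 0.4682817^2 / (4*pi) = 29.23 m^2

29.23 m^2


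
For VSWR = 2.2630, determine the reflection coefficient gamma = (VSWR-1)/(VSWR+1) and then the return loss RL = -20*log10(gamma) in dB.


gamma = (2.2630 - 1) / (2.2630 + 1) = 0.3870671
RL = -20 * log10(0.3870671) = 8.244 dB

8.244 dB


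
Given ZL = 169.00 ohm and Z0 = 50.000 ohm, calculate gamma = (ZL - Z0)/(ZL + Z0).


gamma = (169.00 - 50.000) / (169.00 + 50.000) = 0.5434

0.5434


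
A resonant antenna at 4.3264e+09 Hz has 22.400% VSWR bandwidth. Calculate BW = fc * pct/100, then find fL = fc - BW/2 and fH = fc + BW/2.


BW = 4.3264e+09 * 22.400/100 = 9.691136e+08 Hz
fL = 4.3264e+09 - 9.691136e+08/2 = 3.842e+09 Hz
fH = 4.3264e+09 + 9.691136e+08/2 = 4.811e+09 Hz

BW=9.691e+08 Hz, fL=3.842e+09 Hz, fH=4.811e+09 Hz


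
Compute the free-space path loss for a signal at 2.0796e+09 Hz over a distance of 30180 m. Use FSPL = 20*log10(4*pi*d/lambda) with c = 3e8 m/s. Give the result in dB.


lambda = c / f = 3.0000e+08 / 2.0796e+09 = 0.1442585 m
FSPL = 20 * log10(4*pi*30180/0.1442585) = 128.4 dB

128.4 dB


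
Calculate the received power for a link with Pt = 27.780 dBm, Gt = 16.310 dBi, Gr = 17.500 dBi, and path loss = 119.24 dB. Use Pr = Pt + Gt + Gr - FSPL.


Pr = 27.780 + 16.310 + 17.500 - 119.24 = -57.65 dBm

-57.65 dBm


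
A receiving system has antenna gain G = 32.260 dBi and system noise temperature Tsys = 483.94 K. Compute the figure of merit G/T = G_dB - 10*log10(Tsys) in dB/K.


G/T = 32.260 - 10*log10(483.94) = 32.260 - 26.84792 = 5.412 dB/K

5.412 dB/K


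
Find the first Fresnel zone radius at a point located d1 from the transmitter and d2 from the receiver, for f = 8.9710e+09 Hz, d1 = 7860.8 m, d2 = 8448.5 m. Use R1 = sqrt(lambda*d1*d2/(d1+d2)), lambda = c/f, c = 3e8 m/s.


lambda = c / f = 3.0000e+08 / 8.9710e+09 = 0.03344109 m
R1 = sqrt(0.03344109 * 7860.8 * 8448.5 / (7860.8 + 8448.5)) = 11.67 m

11.67 m


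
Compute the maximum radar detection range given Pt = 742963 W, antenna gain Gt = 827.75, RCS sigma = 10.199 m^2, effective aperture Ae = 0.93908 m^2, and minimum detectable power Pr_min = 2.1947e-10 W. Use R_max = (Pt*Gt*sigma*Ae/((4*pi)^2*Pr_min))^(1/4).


R^4 = 742963*827.75*10.199*0.93908 / ((4*pi)^2 * 2.1947e-10) = 1.699541e+17
R_max = 1.699541e+17^0.25 = 20304 m

20304 m


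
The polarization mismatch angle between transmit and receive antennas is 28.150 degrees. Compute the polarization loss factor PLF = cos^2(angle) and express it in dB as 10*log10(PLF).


PLF_linear = cos^2(28.150 deg) = 0.7774222
PLF_dB = 10 * log10(0.7774222) = -1.093 dB

-1.093 dB


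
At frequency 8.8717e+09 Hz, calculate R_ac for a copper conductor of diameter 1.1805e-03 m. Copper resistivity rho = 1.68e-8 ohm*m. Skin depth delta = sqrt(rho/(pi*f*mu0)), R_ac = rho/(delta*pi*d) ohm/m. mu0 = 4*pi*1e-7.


delta = sqrt(1.68e-8 / (pi * 8.8717e+09 * 4*pi*1e-7)) = 6.925822e-07 m
R_ac = 1.68e-8 / (6.925822e-07 * pi * 1.1805e-03) = 6.541 ohm/m

6.541 ohm/m


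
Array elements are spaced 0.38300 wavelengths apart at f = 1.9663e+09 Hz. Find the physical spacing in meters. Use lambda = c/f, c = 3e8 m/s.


lambda = c / f = 3.0000e+08 / 1.9663e+09 = 0.1525708 m
d = 0.38300 * 0.1525708 = 0.05843 m

0.05843 m


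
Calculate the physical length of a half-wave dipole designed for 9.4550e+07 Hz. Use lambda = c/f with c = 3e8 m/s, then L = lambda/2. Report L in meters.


lambda = c / f = 3.0000e+08 / 9.4550e+07 = 3.172924 m
L = lambda / 2 = 3.172924 / 2 = 1.586 m

1.586 m


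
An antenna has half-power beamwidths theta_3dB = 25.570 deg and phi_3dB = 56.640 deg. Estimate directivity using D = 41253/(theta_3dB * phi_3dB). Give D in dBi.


D_linear = 41253 / (25.570 * 56.640) = 28.48404
D_dBi = 10 * log10(28.48404) = 14.55 dBi

14.55 dBi


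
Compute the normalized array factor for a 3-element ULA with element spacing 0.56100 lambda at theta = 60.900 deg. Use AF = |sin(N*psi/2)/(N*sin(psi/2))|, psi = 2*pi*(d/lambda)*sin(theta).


psi = 2*pi*0.56100*sin(60.900 deg) = 3.079931 rad
AF = |sin(3*3.079931/2) / (3*sin(3.079931/2))| = 0.3321

0.3321


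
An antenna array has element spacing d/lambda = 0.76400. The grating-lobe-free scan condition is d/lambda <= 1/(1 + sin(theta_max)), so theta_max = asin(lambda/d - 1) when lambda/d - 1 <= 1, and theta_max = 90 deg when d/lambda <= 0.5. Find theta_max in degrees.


lambda/d - 1 = 1/0.76400 - 1 = 0.3089005
theta_max = asin(0.3089005) = 17.99 deg

17.99 deg


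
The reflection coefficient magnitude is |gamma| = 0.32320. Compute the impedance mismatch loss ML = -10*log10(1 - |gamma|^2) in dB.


ML = -10 * log10(1 - 0.32320^2) = -10 * log10(0.89554176) = 0.4791 dB

0.4791 dB


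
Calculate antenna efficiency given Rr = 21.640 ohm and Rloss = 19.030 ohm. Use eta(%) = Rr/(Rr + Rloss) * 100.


eta = 21.640 / (21.640 + 19.030) * 100 = 53.21%

53.21%


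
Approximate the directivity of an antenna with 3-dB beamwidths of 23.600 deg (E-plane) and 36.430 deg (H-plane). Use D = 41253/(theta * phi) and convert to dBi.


D_linear = 41253 / (23.600 * 36.430) = 47.98266
D_dBi = 10 * log10(47.98266) = 16.81 dBi

16.81 dBi


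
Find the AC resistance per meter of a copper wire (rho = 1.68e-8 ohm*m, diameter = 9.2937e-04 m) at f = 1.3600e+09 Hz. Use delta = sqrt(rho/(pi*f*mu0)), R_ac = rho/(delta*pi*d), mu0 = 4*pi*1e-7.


delta = sqrt(1.68e-8 / (pi * 1.3600e+09 * 4*pi*1e-7)) = 1.768908e-06 m
R_ac = 1.68e-8 / (1.768908e-06 * pi * 9.2937e-04) = 3.253 ohm/m

3.253 ohm/m


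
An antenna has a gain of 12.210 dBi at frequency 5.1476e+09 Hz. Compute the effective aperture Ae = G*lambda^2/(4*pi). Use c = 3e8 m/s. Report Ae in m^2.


lambda = c / f = 3.0000e+08 / 5.1476e+09 = 0.05827959 m
G_linear = 10^(12.210/10) = 16.63413
Ae = G_linear * lambda^2 / (4*pi) = 16.63413 * 0.05827959^2 / (4*pi) = 4.496e-03 m^2

4.496e-03 m^2


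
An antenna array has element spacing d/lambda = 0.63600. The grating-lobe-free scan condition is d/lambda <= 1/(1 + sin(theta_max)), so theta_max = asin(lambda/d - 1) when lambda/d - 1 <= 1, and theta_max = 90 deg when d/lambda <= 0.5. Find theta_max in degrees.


lambda/d - 1 = 1/0.63600 - 1 = 0.5723270
theta_max = asin(0.5723270) = 34.91 deg

34.91 deg


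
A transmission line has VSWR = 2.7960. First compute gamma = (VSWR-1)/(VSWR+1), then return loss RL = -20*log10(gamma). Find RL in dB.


gamma = (2.7960 - 1) / (2.7960 + 1) = 0.4731296
RL = -20 * log10(0.4731296) = 6.500 dB

6.500 dB


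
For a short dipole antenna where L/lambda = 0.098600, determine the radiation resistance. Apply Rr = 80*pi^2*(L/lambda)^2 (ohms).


Rr = 80 * pi^2 * (0.098600)^2 = 80 * 9.869604 * 9.721960e-03 = 7.676 ohm

7.676 ohm


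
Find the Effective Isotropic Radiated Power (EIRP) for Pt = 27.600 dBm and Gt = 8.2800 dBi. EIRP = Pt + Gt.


EIRP = Pt + Gt = 27.600 + 8.2800 = 35.88 dBm

35.88 dBm


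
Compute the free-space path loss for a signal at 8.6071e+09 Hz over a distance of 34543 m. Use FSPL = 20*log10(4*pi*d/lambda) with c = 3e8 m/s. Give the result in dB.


lambda = c / f = 3.0000e+08 / 8.6071e+09 = 0.03485495 m
FSPL = 20 * log10(4*pi*34543/0.03485495) = 141.9 dB

141.9 dB


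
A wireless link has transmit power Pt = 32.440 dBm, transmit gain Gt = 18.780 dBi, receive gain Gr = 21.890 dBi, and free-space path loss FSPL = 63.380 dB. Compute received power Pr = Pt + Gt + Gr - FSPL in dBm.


Pr = 32.440 + 18.780 + 21.890 - 63.380 = 9.73 dBm

9.73 dBm


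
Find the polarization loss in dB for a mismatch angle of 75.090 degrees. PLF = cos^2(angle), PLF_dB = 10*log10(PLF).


PLF_linear = cos^2(75.090 deg) = 0.06620404
PLF_dB = 10 * log10(0.06620404) = -11.79 dB

-11.79 dB


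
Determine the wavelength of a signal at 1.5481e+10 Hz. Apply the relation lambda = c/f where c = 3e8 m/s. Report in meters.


lambda = c / f = 3.0000e+08 / 1.5481e+10 = 0.01938 m

0.01938 m


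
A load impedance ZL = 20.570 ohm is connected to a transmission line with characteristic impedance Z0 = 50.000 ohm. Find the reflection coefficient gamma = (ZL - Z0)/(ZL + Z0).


gamma = (20.570 - 50.000) / (20.570 + 50.000) = -0.4170

-0.4170


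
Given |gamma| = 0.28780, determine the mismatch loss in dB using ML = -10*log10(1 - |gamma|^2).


ML = -10 * log10(1 - 0.28780^2) = -10 * log10(0.91717116) = 0.3755 dB

0.3755 dB


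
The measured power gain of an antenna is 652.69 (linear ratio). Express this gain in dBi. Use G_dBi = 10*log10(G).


G_dBi = 10 * log10(652.69) = 28.15 dBi

28.15 dBi


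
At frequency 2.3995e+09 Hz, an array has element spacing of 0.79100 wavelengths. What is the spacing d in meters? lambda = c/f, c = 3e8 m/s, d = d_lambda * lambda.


lambda = c / f = 3.0000e+08 / 2.3995e+09 = 0.1250260 m
d = 0.79100 * 0.1250260 = 0.09890 m

0.09890 m


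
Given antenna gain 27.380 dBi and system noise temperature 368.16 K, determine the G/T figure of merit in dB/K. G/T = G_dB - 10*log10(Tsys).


G/T = 27.380 - 10*log10(368.16) = 27.380 - 25.66037 = 1.720 dB/K

1.720 dB/K


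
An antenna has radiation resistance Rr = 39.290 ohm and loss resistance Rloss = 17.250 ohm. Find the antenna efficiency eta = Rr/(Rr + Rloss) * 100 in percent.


eta = 39.290 / (39.290 + 17.250) * 100 = 69.49%

69.49%


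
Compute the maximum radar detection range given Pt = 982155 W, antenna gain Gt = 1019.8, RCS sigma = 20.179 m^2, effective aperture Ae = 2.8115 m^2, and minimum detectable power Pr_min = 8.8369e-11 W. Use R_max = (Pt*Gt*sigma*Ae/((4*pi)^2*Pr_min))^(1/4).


R^4 = 982155*1019.8*20.179*2.8115 / ((4*pi)^2 * 8.8369e-11) = 4.072050e+18
R_max = 4.072050e+18^0.25 = 44921 m

44921 m


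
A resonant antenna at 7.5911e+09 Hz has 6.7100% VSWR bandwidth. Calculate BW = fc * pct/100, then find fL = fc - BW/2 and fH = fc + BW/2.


BW = 7.5911e+09 * 6.7100/100 = 5.093628e+08 Hz
fL = 7.5911e+09 - 5.093628e+08/2 = 7.336e+09 Hz
fH = 7.5911e+09 + 5.093628e+08/2 = 7.846e+09 Hz

BW=5.094e+08 Hz, fL=7.336e+09 Hz, fH=7.846e+09 Hz


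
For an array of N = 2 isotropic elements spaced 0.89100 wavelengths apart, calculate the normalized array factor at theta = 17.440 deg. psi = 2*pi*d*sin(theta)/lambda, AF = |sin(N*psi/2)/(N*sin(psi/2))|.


psi = 2*pi*0.89100*sin(17.440 deg) = 1.677855 rad
AF = |sin(2*1.677855/2) / (2*sin(1.677855/2))| = 0.6683

0.6683


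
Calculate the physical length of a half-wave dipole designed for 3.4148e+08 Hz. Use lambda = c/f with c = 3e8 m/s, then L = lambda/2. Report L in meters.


lambda = c / f = 3.0000e+08 / 3.4148e+08 = 0.8785288 m
L = lambda / 2 = 0.8785288 / 2 = 0.4393 m

0.4393 m


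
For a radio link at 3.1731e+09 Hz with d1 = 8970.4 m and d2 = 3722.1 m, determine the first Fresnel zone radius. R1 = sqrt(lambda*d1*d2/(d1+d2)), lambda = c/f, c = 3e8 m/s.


lambda = c / f = 3.0000e+08 / 3.1731e+09 = 0.09454477 m
R1 = sqrt(0.09454477 * 8970.4 * 3722.1 / (8970.4 + 3722.1)) = 15.77 m

15.77 m


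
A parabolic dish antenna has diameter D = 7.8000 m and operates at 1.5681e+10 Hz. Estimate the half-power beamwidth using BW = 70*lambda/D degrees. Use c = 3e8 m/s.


lambda = c / f = 3.0000e+08 / 1.5681e+10 = 0.01913143 m
BW = 70 * 0.01913143 / 7.8000 = 0.1717 deg

0.1717 deg


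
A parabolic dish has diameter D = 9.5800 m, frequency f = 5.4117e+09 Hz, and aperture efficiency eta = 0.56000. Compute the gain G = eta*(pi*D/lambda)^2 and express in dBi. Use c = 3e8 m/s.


lambda = c / f = 3.0000e+08 / 5.4117e+09 = 0.05543545 m
G_linear = 0.56000 * (pi * 9.5800 / 0.05543545)^2 = 165060.7
G_dBi = 10 * log10(165060.7) = 52.18 dBi

52.18 dBi


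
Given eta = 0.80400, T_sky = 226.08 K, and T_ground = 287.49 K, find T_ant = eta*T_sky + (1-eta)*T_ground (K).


T_ant = 0.80400 * 226.08 + (1 - 0.80400) * 287.49 = 238.1 K

238.1 K


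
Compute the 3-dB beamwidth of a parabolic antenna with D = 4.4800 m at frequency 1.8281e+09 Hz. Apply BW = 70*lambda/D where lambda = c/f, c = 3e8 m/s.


lambda = c / f = 3.0000e+08 / 1.8281e+09 = 0.1641048 m
BW = 70 * 0.1641048 / 4.4800 = 2.564 deg

2.564 deg


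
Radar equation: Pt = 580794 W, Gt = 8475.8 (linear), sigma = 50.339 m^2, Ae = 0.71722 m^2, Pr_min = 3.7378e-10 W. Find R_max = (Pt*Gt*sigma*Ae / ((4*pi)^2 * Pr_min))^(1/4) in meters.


R^4 = 580794*8475.8*50.339*0.71722 / ((4*pi)^2 * 3.7378e-10) = 3.011092e+18
R_max = 3.011092e+18^0.25 = 41656 m

41656 m


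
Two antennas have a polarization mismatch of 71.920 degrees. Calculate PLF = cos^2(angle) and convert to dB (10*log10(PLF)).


PLF_linear = cos^2(71.920 deg) = 0.09631378
PLF_dB = 10 * log10(0.09631378) = -10.16 dB

-10.16 dB


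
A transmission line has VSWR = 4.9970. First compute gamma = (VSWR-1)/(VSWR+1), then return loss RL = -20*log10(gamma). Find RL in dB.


gamma = (4.9970 - 1) / (4.9970 + 1) = 0.6664999
RL = -20 * log10(0.6664999) = 3.524 dB

3.524 dB


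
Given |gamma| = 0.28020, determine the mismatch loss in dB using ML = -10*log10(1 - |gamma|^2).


ML = -10 * log10(1 - 0.28020^2) = -10 * log10(0.92148796) = 0.3551 dB

0.3551 dB


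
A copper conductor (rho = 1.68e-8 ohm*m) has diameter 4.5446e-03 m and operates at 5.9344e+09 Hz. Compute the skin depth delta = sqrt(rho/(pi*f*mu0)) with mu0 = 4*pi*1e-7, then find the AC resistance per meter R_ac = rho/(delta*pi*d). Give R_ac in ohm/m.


delta = sqrt(1.68e-8 / (pi * 5.9344e+09 * 4*pi*1e-7)) = 8.468108e-07 m
R_ac = 1.68e-8 / (8.468108e-07 * pi * 4.5446e-03) = 1.390 ohm/m

1.390 ohm/m


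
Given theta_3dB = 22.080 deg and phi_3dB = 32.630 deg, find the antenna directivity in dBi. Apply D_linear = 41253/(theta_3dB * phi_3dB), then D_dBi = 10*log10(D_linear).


D_linear = 41253 / (22.080 * 32.630) = 57.25842
D_dBi = 10 * log10(57.25842) = 17.58 dBi

17.58 dBi


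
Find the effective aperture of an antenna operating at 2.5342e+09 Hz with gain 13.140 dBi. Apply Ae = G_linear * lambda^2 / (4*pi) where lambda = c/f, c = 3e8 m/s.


lambda = c / f = 3.0000e+08 / 2.5342e+09 = 0.1183806 m
G_linear = 10^(13.140/10) = 20.60630
Ae = G_linear * lambda^2 / (4*pi) = 20.60630 * 0.1183806^2 / (4*pi) = 0.02298 m^2

0.02298 m^2


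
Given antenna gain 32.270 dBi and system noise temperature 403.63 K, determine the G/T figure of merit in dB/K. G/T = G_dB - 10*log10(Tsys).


G/T = 32.270 - 10*log10(403.63) = 32.270 - 26.05983 = 6.210 dB/K

6.210 dB/K


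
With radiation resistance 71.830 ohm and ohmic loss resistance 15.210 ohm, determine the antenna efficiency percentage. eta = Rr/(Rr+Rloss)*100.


eta = 71.830 / (71.830 + 15.210) * 100 = 82.53%

82.53%


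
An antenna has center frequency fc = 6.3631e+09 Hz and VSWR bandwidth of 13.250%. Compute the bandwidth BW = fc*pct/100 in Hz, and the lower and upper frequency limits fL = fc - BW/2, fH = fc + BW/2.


BW = 6.3631e+09 * 13.250/100 = 8.431108e+08 Hz
fL = 6.3631e+09 - 8.431108e+08/2 = 5.942e+09 Hz
fH = 6.3631e+09 + 8.431108e+08/2 = 6.785e+09 Hz

BW=8.431e+08 Hz, fL=5.942e+09 Hz, fH=6.785e+09 Hz


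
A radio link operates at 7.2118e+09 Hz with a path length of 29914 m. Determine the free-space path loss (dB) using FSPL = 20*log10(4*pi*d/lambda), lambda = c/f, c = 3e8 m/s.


lambda = c / f = 3.0000e+08 / 7.2118e+09 = 0.04159849 m
FSPL = 20 * log10(4*pi*29914/0.04159849) = 139.1 dB

139.1 dB


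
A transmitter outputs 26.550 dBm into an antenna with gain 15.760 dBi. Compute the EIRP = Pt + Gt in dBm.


EIRP = Pt + Gt = 26.550 + 15.760 = 42.31 dBm

42.31 dBm


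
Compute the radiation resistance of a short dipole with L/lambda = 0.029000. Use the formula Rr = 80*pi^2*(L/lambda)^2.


Rr = 80 * pi^2 * (0.029000)^2 = 80 * 9.869604 * 8.410000e-04 = 0.6640 ohm

0.6640 ohm


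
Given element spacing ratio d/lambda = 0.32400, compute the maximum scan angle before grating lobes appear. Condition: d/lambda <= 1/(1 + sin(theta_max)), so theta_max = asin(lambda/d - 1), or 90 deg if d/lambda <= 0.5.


lambda/d - 1 = 1/0.32400 - 1 = 2.086420 >= 1
d/lambda <= 0.5, so the array can scan to endfire without grating lobes: theta_max = 90 deg

90 deg


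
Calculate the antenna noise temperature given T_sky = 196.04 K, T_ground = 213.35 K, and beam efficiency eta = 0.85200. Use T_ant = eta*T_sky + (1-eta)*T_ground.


T_ant = 0.85200 * 196.04 + (1 - 0.85200) * 213.35 = 198.6 K

198.6 K


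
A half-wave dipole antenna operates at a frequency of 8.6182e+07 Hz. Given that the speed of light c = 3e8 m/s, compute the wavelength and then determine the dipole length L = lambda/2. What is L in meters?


lambda = c / f = 3.0000e+08 / 8.6182e+07 = 3.481005 m
L = lambda / 2 = 3.481005 / 2 = 1.741 m

1.741 m


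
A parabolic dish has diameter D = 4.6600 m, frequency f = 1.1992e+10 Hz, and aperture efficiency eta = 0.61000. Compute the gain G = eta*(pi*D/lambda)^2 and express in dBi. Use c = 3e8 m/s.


lambda = c / f = 3.0000e+08 / 1.1992e+10 = 0.02501668 m
G_linear = 0.61000 * (pi * 4.6600 / 0.02501668)^2 = 208901.7
G_dBi = 10 * log10(208901.7) = 53.20 dBi

53.20 dBi


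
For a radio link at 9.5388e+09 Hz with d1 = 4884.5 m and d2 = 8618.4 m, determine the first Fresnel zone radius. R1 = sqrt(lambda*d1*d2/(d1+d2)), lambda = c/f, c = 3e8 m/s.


lambda = c / f = 3.0000e+08 / 9.5388e+09 = 0.03145050 m
R1 = sqrt(0.03145050 * 4884.5 * 8618.4 / (4884.5 + 8618.4)) = 9.902 m

9.902 m


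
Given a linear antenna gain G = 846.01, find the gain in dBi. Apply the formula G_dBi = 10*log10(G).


G_dBi = 10 * log10(846.01) = 29.27 dBi

29.27 dBi


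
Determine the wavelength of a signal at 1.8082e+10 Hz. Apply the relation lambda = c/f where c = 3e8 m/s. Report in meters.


lambda = c / f = 3.0000e+08 / 1.8082e+10 = 0.01659 m

0.01659 m


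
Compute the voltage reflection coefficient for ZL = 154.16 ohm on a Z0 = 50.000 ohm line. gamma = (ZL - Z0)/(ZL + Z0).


gamma = (154.16 - 50.000) / (154.16 + 50.000) = 0.5102

0.5102


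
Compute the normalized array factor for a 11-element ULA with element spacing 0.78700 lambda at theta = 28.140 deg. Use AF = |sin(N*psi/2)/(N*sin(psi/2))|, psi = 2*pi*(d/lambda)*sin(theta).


psi = 2*pi*0.78700*sin(28.140 deg) = 2.332136 rad
AF = |sin(11*2.332136/2) / (11*sin(2.332136/2))| = 0.02546

0.02546


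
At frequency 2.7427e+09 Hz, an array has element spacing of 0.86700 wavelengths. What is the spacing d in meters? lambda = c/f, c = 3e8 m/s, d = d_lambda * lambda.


lambda = c / f = 3.0000e+08 / 2.7427e+09 = 0.1093813 m
d = 0.86700 * 0.1093813 = 0.09483 m

0.09483 m


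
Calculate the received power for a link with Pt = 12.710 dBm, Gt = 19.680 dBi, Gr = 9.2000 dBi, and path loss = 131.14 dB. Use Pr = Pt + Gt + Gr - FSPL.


Pr = 12.710 + 19.680 + 9.2000 - 131.14 = -89.55 dBm

-89.55 dBm


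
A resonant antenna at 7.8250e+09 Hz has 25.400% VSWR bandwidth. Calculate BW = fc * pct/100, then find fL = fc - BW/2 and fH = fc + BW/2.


BW = 7.8250e+09 * 25.400/100 = 1.987550e+09 Hz
fL = 7.8250e+09 - 1.987550e+09/2 = 6.831e+09 Hz
fH = 7.8250e+09 + 1.987550e+09/2 = 8.819e+09 Hz

BW=1.988e+09 Hz, fL=6.831e+09 Hz, fH=8.819e+09 Hz


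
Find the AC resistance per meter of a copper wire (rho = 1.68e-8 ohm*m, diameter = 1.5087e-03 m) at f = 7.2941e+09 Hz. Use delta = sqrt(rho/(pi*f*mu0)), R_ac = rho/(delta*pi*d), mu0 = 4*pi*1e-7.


delta = sqrt(1.68e-8 / (pi * 7.2941e+09 * 4*pi*1e-7)) = 7.638163e-07 m
R_ac = 1.68e-8 / (7.638163e-07 * pi * 1.5087e-03) = 4.641 ohm/m

4.641 ohm/m


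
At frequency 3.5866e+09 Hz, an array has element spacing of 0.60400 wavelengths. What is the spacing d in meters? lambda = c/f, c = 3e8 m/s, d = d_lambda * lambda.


lambda = c / f = 3.0000e+08 / 3.5866e+09 = 0.08364468 m
d = 0.60400 * 0.08364468 = 0.05052 m

0.05052 m


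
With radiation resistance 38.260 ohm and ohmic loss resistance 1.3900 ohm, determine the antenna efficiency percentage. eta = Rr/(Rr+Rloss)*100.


eta = 38.260 / (38.260 + 1.3900) * 100 = 96.49%

96.49%


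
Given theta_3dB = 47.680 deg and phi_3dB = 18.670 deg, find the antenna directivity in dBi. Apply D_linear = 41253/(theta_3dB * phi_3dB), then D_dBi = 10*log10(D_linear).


D_linear = 41253 / (47.680 * 18.670) = 46.34202
D_dBi = 10 * log10(46.34202) = 16.66 dBi

16.66 dBi


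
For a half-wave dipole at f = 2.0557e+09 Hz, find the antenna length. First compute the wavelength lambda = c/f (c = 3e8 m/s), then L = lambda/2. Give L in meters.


lambda = c / f = 3.0000e+08 / 2.0557e+09 = 0.1459357 m
L = lambda / 2 = 0.1459357 / 2 = 0.07297 m

0.07297 m


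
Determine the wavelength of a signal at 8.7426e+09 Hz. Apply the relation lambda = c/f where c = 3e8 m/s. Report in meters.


lambda = c / f = 3.0000e+08 / 8.7426e+09 = 0.03431 m

0.03431 m


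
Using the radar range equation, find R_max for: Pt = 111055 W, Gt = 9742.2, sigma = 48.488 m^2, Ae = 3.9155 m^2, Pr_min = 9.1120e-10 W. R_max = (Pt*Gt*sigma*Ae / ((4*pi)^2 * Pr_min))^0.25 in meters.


R^4 = 111055*9742.2*48.488*3.9155 / ((4*pi)^2 * 9.1120e-10) = 1.427523e+18
R_max = 1.427523e+18^0.25 = 34566 m

34566 m


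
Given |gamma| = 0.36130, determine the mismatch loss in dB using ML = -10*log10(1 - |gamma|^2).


ML = -10 * log10(1 - 0.36130^2) = -10 * log10(0.86946231) = 0.6075 dB

0.6075 dB


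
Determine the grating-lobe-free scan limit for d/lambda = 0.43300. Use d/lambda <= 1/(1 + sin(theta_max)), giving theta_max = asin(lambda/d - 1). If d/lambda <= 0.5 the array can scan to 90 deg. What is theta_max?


lambda/d - 1 = 1/0.43300 - 1 = 1.309469 >= 1
d/lambda <= 0.5, so the array can scan to endfire without grating lobes: theta_max = 90 deg

90 deg


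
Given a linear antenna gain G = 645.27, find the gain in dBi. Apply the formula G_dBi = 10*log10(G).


G_dBi = 10 * log10(645.27) = 28.10 dBi

28.10 dBi


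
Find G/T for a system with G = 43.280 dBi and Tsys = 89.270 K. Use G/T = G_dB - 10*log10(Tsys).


G/T = 43.280 - 10*log10(89.270) = 43.280 - 19.50706 = 23.77 dB/K

23.77 dB/K


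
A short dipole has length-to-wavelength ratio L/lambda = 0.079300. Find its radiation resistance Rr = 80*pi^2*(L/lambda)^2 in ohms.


Rr = 80 * pi^2 * (0.079300)^2 = 80 * 9.869604 * 6.288490e-03 = 4.965 ohm

4.965 ohm


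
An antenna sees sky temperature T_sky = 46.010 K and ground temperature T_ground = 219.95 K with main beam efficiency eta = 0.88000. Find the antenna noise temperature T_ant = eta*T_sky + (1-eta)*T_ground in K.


T_ant = 0.88000 * 46.010 + (1 - 0.88000) * 219.95 = 66.88 K

66.88 K


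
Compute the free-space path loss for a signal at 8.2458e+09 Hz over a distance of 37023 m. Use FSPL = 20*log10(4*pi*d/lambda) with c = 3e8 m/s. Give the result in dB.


lambda = c / f = 3.0000e+08 / 8.2458e+09 = 0.03638216 m
FSPL = 20 * log10(4*pi*37023/0.03638216) = 142.1 dB

142.1 dB


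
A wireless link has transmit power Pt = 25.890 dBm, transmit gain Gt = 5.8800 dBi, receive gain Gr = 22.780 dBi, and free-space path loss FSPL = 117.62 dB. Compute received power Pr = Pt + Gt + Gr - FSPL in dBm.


Pr = 25.890 + 5.8800 + 22.780 - 117.62 = -63.07 dBm

-63.07 dBm


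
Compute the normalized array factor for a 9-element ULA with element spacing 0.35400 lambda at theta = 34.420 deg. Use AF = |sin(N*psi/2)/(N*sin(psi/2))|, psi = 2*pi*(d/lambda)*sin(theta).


psi = 2*pi*0.35400*sin(34.420 deg) = 1.257267 rad
AF = |sin(9*1.257267/2) / (9*sin(1.257267/2))| = 0.1106

0.1106


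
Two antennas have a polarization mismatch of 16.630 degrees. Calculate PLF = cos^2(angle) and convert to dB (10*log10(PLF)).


PLF_linear = cos^2(16.630 deg) = 0.9180952
PLF_dB = 10 * log10(0.9180952) = -0.3711 dB

-0.3711 dB


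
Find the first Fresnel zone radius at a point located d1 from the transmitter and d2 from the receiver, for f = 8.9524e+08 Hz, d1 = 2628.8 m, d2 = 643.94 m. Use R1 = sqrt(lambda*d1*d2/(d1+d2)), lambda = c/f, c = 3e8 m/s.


lambda = c / f = 3.0000e+08 / 8.9524e+08 = 0.3351057 m
R1 = sqrt(0.3351057 * 2628.8 * 643.94 / (2628.8 + 643.94)) = 13.17 m

13.17 m


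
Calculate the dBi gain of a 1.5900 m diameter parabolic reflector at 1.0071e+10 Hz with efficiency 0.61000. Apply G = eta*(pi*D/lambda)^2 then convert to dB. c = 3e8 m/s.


lambda = c / f = 3.0000e+08 / 1.0071e+10 = 0.02978850 m
G_linear = 0.61000 * (pi * 1.5900 / 0.02978850)^2 = 17152.47
G_dBi = 10 * log10(17152.47) = 42.34 dBi

42.34 dBi


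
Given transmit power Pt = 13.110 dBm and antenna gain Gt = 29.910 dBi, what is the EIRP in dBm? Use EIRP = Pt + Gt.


EIRP = Pt + Gt = 13.110 + 29.910 = 43.02 dBm

43.02 dBm


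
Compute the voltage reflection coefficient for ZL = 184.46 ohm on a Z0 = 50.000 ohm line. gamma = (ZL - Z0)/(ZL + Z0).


gamma = (184.46 - 50.000) / (184.46 + 50.000) = 0.5735

0.5735


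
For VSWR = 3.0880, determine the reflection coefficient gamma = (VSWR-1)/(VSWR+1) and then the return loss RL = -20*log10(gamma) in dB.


gamma = (3.0880 - 1) / (3.0880 + 1) = 0.5107632
RL = -20 * log10(0.5107632) = 5.836 dB

5.836 dB


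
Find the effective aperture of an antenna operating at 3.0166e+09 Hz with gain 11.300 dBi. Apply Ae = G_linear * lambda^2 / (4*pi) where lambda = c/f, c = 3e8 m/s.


lambda = c / f = 3.0000e+08 / 3.0166e+09 = 0.09944971 m
G_linear = 10^(11.300/10) = 13.48963
Ae = G_linear * lambda^2 / (4*pi) = 13.48963 * 0.09944971^2 / (4*pi) = 0.01062 m^2

0.01062 m^2


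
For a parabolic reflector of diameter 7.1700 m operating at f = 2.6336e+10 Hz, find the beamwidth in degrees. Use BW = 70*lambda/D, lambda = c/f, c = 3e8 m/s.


lambda = c / f = 3.0000e+08 / 2.6336e+10 = 0.01139125 m
BW = 70 * 0.01139125 / 7.1700 = 0.1112 deg

0.1112 deg


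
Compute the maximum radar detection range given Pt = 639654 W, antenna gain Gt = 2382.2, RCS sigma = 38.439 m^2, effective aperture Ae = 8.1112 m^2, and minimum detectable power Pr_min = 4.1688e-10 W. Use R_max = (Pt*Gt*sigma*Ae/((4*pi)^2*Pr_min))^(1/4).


R^4 = 639654*2382.2*38.439*8.1112 / ((4*pi)^2 * 4.1688e-10) = 7.216884e+18
R_max = 7.216884e+18^0.25 = 51831 m

51831 m


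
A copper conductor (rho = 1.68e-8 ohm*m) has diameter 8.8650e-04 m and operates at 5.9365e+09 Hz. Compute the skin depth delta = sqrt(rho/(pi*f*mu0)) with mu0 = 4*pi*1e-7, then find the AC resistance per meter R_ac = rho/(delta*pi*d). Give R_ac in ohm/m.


delta = sqrt(1.68e-8 / (pi * 5.9365e+09 * 4*pi*1e-7)) = 8.466610e-07 m
R_ac = 1.68e-8 / (8.466610e-07 * pi * 8.8650e-04) = 7.125 ohm/m

7.125 ohm/m


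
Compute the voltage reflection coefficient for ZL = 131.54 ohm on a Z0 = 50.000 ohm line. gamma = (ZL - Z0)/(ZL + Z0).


gamma = (131.54 - 50.000) / (131.54 + 50.000) = 0.4492

0.4492


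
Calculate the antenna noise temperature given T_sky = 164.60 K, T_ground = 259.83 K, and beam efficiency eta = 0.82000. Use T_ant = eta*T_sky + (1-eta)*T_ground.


T_ant = 0.82000 * 164.60 + (1 - 0.82000) * 259.83 = 181.7 K

181.7 K


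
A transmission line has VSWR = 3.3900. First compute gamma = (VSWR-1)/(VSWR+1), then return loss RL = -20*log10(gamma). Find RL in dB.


gamma = (3.3900 - 1) / (3.3900 + 1) = 0.5444191
RL = -20 * log10(0.5444191) = 5.281 dB

5.281 dB


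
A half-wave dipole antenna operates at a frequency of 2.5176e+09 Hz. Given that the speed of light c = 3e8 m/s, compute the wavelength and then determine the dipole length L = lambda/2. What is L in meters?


lambda = c / f = 3.0000e+08 / 2.5176e+09 = 0.1191611 m
L = lambda / 2 = 0.1191611 / 2 = 0.05958 m

0.05958 m


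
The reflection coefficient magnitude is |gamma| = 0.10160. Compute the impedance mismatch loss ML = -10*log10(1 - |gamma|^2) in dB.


ML = -10 * log10(1 - 0.10160^2) = -10 * log10(0.98967744) = 0.04506 dB

0.04506 dB


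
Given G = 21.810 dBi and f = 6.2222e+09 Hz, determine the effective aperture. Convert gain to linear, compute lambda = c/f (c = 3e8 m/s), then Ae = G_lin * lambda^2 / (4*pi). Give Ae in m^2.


lambda = c / f = 3.0000e+08 / 6.2222e+09 = 0.04821446 m
G_linear = 10^(21.810/10) = 151.7050
Ae = G_linear * lambda^2 / (4*pi) = 151.7050 * 0.04821446^2 / (4*pi) = 0.02806 m^2

0.02806 m^2


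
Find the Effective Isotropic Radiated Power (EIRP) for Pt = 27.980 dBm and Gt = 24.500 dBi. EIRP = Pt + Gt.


EIRP = Pt + Gt = 27.980 + 24.500 = 52.48 dBm

52.48 dBm


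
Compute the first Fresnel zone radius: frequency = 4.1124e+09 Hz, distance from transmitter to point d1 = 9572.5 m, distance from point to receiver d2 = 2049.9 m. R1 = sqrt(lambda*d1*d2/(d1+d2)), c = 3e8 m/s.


lambda = c / f = 3.0000e+08 / 4.1124e+09 = 0.07295010 m
R1 = sqrt(0.07295010 * 9572.5 * 2049.9 / (9572.5 + 2049.9)) = 11.10 m

11.10 m


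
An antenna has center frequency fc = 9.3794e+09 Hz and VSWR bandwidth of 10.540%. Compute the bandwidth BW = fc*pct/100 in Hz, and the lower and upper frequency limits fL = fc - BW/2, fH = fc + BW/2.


BW = 9.3794e+09 * 10.540/100 = 9.885888e+08 Hz
fL = 9.3794e+09 - 9.885888e+08/2 = 8.885e+09 Hz
fH = 9.3794e+09 + 9.885888e+08/2 = 9.874e+09 Hz

BW=9.886e+08 Hz, fL=8.885e+09 Hz, fH=9.874e+09 Hz


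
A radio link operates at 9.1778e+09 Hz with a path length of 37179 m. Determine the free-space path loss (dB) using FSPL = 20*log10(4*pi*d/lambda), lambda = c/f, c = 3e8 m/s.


lambda = c / f = 3.0000e+08 / 9.1778e+09 = 0.03268757 m
FSPL = 20 * log10(4*pi*37179/0.03268757) = 143.1 dB

143.1 dB


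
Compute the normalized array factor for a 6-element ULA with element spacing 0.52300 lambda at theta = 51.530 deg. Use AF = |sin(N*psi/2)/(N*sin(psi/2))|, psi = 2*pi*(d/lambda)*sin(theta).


psi = 2*pi*0.52300*sin(51.530 deg) = 2.572804 rad
AF = |sin(6*2.572804/2) / (6*sin(2.572804/2))| = 0.1720

0.1720


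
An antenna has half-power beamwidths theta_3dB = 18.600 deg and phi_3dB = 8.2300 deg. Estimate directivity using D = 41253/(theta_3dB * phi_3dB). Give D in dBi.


D_linear = 41253 / (18.600 * 8.2300) = 269.4901
D_dBi = 10 * log10(269.4901) = 24.31 dBi

24.31 dBi


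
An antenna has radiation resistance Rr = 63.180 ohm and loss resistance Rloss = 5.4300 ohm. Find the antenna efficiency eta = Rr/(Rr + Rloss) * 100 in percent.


eta = 63.180 / (63.180 + 5.4300) * 100 = 92.09%

92.09%
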